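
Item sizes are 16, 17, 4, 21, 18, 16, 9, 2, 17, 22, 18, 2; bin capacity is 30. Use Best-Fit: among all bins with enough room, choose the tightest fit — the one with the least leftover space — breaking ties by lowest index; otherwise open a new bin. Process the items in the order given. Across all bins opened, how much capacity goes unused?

78

bin 1: place 16, 14 left
bin 2: place 17, 13 left
bin 2: place 4, 9 left
bin 3: place 21, 9 left
bin 4: place 18, 12 left
bin 5: place 16, 14 left
bin 2: place 9, 0 left
bin 3: place 2, 7 left
bin 6: place 17, 13 left
bin 7: place 22, 8 left
bin 8: place 18, 12 left
bin 3: place 2, 5 left
8 bins × 30 = 240; used 162; unused 78.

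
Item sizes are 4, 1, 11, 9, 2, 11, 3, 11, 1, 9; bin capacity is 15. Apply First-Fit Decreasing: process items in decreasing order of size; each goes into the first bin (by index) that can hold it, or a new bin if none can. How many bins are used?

5 bins

Sorted descending: 11, 11, 11, 9, 9, 4, 3, 2, 1, 1.
Put 11 in bin 1; 4 remain.
Put 11 in bin 2; 4 remain.
Put 11 in bin 3; 4 remain.
Put 9 in bin 4; 6 remain.
Put 9 in bin 5; 6 remain.
Put 4 in bin 1; 0 remain.
Put 3 in bin 2; 1 remain.
Put 2 in bin 3; 2 remain.
Put 1 in bin 2; 0 remain.
Put 1 in bin 3; 1 remain.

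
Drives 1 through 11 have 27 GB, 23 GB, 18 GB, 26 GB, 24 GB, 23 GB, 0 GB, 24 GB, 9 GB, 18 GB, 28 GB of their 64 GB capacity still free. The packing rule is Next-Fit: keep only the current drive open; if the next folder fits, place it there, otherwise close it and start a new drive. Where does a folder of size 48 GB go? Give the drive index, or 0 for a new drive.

0

Next-Fit only looks at drive 11, which has 28 GB free.
48 GB does not fit, so a new drive is opened.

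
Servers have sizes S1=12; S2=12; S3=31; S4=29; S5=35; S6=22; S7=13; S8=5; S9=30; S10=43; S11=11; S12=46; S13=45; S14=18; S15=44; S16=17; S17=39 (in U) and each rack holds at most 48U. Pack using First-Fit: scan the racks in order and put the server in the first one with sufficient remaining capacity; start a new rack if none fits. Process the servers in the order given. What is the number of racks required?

11 racks

S1 (12U) → rack 1 (remaining 36U)
S2 (12U) → rack 1 (remaining 24U)
S3 (31U) → rack 2 (remaining 17U)
S4 (29U) → rack 3 (remaining 19U)
S5 (35U) → rack 4 (remaining 13U)
S6 (22U) → rack 1 (remaining 2U)
S7 (13U) → rack 2 (remaining 4U)
S8 (5U) → rack 3 (remaining 14U)
S9 (30U) → rack 5 (remaining 18U)
S10 (43U) → rack 6 (remaining 5U)
S11 (11U) → rack 3 (remaining 3U)
S12 (46U) → rack 7 (remaining 2U)
S13 (45U) → rack 8 (remaining 3U)
S14 (18U) → rack 5 (remaining 0U)
S15 (44U) → rack 9 (remaining 4U)
S16 (17U) → rack 10 (remaining 31U)
S17 (39U) → rack 11 (remaining 9U)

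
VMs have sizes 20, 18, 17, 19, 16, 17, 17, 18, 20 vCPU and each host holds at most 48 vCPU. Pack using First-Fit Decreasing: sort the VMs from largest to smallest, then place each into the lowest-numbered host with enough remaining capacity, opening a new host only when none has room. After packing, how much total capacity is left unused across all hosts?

Sorted descending: 20, 20, 19, 18, 18, 17, 17, 17, 16.
host 1: place 20 vCPU, 28 vCPU left
host 1: place 20 vCPU, 8 vCPU left
host 2: place 19 vCPU, 29 vCPU left
host 2: place 18 vCPU, 11 vCPU left
host 3: place 18 vCPU, 30 vCPU left
host 3: place 17 vCPU, 13 vCPU left
host 4: place 17 vCPU, 31 vCPU left
host 4: place 17 vCPU, 14 vCPU left
host 5: place 16 vCPU, 32 vCPU left
5 hosts × 48 vCPU = 240 vCPU; used 162 vCPU; unused 78 vCPU.

78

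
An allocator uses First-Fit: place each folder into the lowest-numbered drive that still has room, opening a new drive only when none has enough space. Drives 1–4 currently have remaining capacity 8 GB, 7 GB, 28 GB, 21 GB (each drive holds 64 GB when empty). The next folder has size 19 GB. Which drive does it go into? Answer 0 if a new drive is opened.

Drives with room: drive 3 (28 GB), drive 4 (21 GB).
The first with room is drive 3.

3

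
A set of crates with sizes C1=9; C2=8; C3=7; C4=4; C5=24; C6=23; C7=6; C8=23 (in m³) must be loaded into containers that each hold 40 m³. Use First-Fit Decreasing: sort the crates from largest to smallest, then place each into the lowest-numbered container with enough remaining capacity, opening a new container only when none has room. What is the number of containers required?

Sorted descending: 24, 23, 23, 9, 8, 7, 6, 4.
Put 24 m³ in container 1; 16 m³ remain.
Put 23 m³ in container 2; 17 m³ remain.
Put 23 m³ in container 3; 17 m³ remain.
Put 9 m³ in container 1; 7 m³ remain.
Put 8 m³ in container 2; 9 m³ remain.
Put 7 m³ in container 1; 0 m³ remain.
Put 6 m³ in container 2; 3 m³ remain.
Put 4 m³ in container 3; 13 m³ remain.
Final containers: [24,9,7] [23,8,6] [23,4].

3 containers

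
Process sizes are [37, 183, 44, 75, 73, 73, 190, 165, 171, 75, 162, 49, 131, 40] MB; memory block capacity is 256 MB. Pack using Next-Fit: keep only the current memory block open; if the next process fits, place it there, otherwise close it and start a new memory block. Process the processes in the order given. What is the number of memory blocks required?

Put 37 MB in memory block 1; 219 MB remain.
Put 183 MB in memory block 1; 36 MB remain.
Put 44 MB in memory block 2; 212 MB remain.
Put 75 MB in memory block 2; 137 MB remain.
Put 73 MB in memory block 2; 64 MB remain.
Put 73 MB in memory block 3; 183 MB remain.
Put 190 MB in memory block 4; 66 MB remain.
Put 165 MB in memory block 5; 91 MB remain.
Put 171 MB in memory block 6; 85 MB remain.
Put 75 MB in memory block 6; 10 MB remain.
Put 162 MB in memory block 7; 94 MB remain.
Put 49 MB in memory block 7; 45 MB remain.
Put 131 MB in memory block 8; 125 MB remain.
Put 40 MB in memory block 8; 85 MB remain.

8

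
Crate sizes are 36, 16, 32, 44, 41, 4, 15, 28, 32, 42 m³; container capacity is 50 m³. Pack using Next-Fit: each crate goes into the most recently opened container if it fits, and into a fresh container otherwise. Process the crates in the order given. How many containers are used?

7

Put 36 m³ in container 1; 14 m³ remain.
Put 16 m³ in container 2; 34 m³ remain.
Put 32 m³ in container 2; 2 m³ remain.
Put 44 m³ in container 3; 6 m³ remain.
Put 41 m³ in container 4; 9 m³ remain.
Put 4 m³ in container 4; 5 m³ remain.
Put 15 m³ in container 5; 35 m³ remain.
Put 28 m³ in container 5; 7 m³ remain.
Put 32 m³ in container 6; 18 m³ remain.
Put 42 m³ in container 7; 8 m³ remain.
Final containers: [36] [16,32] [44] [41,4] [15,28] [32] [42].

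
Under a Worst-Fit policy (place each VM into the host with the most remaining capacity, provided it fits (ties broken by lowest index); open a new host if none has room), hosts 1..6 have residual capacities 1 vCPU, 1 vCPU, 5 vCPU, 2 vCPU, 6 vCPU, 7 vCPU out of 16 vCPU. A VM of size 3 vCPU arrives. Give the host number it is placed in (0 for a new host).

6

Hosts with room: host 3 (5 vCPU), host 5 (6 vCPU), host 6 (7 vCPU).
Most room is host 6 with 7 vCPU free.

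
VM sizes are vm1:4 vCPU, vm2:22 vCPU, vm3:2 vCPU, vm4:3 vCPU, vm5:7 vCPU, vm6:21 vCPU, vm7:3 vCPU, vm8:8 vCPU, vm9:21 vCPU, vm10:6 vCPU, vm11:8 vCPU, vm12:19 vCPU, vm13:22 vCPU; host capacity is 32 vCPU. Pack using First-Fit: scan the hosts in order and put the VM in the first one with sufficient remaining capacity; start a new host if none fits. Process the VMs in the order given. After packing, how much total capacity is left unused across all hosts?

46

host 1: place vm1 (4 vCPU), 28 vCPU left
host 1: place vm2 (22 vCPU), 6 vCPU left
host 1: place vm3 (2 vCPU), 4 vCPU left
host 1: place vm4 (3 vCPU), 1 vCPU left
host 2: place vm5 (7 vCPU), 25 vCPU left
host 2: place vm6 (21 vCPU), 4 vCPU left
host 2: place vm7 (3 vCPU), 1 vCPU left
host 3: place vm8 (8 vCPU), 24 vCPU left
host 3: place vm9 (21 vCPU), 3 vCPU left
host 4: place vm10 (6 vCPU), 26 vCPU left
host 4: place vm11 (8 vCPU), 18 vCPU left
host 5: place vm12 (19 vCPU), 13 vCPU left
host 6: place vm13 (22 vCPU), 10 vCPU left
6 hosts × 32 vCPU = 192 vCPU; used 146 vCPU; unused 46 vCPU.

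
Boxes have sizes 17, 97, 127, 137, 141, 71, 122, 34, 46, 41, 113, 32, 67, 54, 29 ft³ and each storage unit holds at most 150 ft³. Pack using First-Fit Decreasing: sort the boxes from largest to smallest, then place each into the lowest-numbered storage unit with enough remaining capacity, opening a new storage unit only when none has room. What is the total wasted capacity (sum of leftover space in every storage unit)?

Sorted descending: 141, 137, 127, 122, 113, 97, 71, 67, 54, 46, 41, 34, 32, 29, 17.
Put 141 ft³ in storage unit 1; 9 ft³ remain.
Put 137 ft³ in storage unit 2; 13 ft³ remain.
Put 127 ft³ in storage unit 3; 23 ft³ remain.
Put 122 ft³ in storage unit 4; 28 ft³ remain.
Put 113 ft³ in storage unit 5; 37 ft³ remain.
Put 97 ft³ in storage unit 6; 53 ft³ remain.
Put 71 ft³ in storage unit 7; 79 ft³ remain.
Put 67 ft³ in storage unit 7; 12 ft³ remain.
Put 54 ft³ in storage unit 8; 96 ft³ remain.
Put 46 ft³ in storage unit 6; 7 ft³ remain.
Put 41 ft³ in storage unit 8; 55 ft³ remain.
Put 34 ft³ in storage unit 5; 3 ft³ remain.
Put 32 ft³ in storage unit 8; 23 ft³ remain.
Put 29 ft³ in storage unit 9; 121 ft³ remain.
Put 17 ft³ in storage unit 3; 6 ft³ remain.
9 storage units × 150 ft³ = 1350 ft³; used 1128 ft³; unused 222 ft³.

222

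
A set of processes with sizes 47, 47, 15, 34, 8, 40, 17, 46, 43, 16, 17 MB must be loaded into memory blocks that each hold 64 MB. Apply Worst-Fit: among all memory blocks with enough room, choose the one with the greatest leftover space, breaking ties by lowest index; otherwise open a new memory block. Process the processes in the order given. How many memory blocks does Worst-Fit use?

memory block 1: place 47 MB, 17 MB left
memory block 2: place 47 MB, 17 MB left
memory block 1: place 15 MB, 2 MB left
memory block 3: place 34 MB, 30 MB left
memory block 3: place 8 MB, 22 MB left
memory block 4: place 40 MB, 24 MB left
memory block 4: place 17 MB, 7 MB left
memory block 5: place 46 MB, 18 MB left
memory block 6: place 43 MB, 21 MB left
memory block 3: place 16 MB, 6 MB left
memory block 6: place 17 MB, 4 MB left
Final memory blocks: [47,15] [47] [34,8,16] [40,17] [46] [43,17].

6 memory blocks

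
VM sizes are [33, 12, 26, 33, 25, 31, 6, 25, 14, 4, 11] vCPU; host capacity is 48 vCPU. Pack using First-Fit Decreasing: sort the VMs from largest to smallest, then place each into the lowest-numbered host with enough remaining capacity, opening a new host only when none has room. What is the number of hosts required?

Sorted descending: 33, 33, 31, 26, 25, 25, 14, 12, 11, 6, 4.
host 1: place 33 vCPU, 15 vCPU left
host 2: place 33 vCPU, 15 vCPU left
host 3: place 31 vCPU, 17 vCPU left
host 4: place 26 vCPU, 22 vCPU left
host 5: place 25 vCPU, 23 vCPU left
host 6: place 25 vCPU, 23 vCPU left
host 1: place 14 vCPU, 1 vCPU left
host 2: place 12 vCPU, 3 vCPU left
host 3: place 11 vCPU, 6 vCPU left
host 3: place 6 vCPU, 0 vCPU left
host 4: place 4 vCPU, 18 vCPU left
Final hosts: [33,14] [33,12] [31,11,6] [26,4] [25] [25].

6 hosts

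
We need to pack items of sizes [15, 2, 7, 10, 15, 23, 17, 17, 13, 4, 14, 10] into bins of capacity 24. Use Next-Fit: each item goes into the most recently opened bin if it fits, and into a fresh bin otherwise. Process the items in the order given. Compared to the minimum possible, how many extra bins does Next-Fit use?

1

Next-Fit: [15,2,7] [10] [15] [23] [17] [17] [13,4] [14,10] → 8 bins.
Total size 147; any packing needs at least ⌈147/24⌉ = 7 bins.
An optimal packing achieves that bound: [23] [17,7] [17,4,2] [15] [15] [14,10] [13,10] → 7 bins.
Excess: 8 − 7 = 1.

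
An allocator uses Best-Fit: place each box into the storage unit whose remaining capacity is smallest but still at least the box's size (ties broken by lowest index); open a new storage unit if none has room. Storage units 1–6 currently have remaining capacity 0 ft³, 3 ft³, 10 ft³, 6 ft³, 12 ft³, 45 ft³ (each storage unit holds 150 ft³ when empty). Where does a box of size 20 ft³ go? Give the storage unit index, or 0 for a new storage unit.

Storage units with room: storage unit 6 (45 ft³).
Tightest fit is storage unit 6 with 45 ft³ free.

6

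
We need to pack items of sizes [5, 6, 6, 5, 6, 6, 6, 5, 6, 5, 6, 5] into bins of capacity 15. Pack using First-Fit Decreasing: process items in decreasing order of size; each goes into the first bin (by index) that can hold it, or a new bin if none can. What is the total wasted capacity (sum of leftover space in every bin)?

23

Sorted descending: 6, 6, 6, 6, 6, 6, 6, 5, 5, 5, 5, 5.
6 → bin 1 (remaining 9)
6 → bin 1 (remaining 3)
6 → bin 2 (remaining 9)
6 → bin 2 (remaining 3)
6 → bin 3 (remaining 9)
6 → bin 3 (remaining 3)
6 → bin 4 (remaining 9)
5 → bin 4 (remaining 4)
5 → bin 5 (remaining 10)
5 → bin 5 (remaining 5)
5 → bin 5 (remaining 0)
5 → bin 6 (remaining 10)
6 bins × 15 = 90; used 67; unused 23.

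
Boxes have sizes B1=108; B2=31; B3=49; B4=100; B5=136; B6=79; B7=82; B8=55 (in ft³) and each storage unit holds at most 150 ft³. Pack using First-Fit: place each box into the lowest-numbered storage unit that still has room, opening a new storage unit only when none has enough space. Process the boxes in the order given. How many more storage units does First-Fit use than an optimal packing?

0

First-Fit: [108,31] [49,100] [136] [79,55] [82] → 5 storage units.
Total size 640 ft³; any packing needs at least ⌈640/150⌉ = 5 storage units.
So 5 is already optimal.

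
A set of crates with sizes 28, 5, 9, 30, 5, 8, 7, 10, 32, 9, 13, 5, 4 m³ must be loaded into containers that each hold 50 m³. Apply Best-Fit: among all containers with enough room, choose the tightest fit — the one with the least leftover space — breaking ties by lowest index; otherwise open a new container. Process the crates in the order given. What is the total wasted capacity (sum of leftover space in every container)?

35

container 1: place 28 m³, 22 m³ left
container 1: place 5 m³, 17 m³ left
container 1: place 9 m³, 8 m³ left
container 2: place 30 m³, 20 m³ left
container 1: place 5 m³, 3 m³ left
container 2: place 8 m³, 12 m³ left
container 2: place 7 m³, 5 m³ left
container 3: place 10 m³, 40 m³ left
container 3: place 32 m³, 8 m³ left
container 4: place 9 m³, 41 m³ left
container 4: place 13 m³, 28 m³ left
container 2: place 5 m³, 0 m³ left
container 3: place 4 m³, 4 m³ left
4 containers × 50 m³ = 200 m³; used 165 m³; unused 35 m³.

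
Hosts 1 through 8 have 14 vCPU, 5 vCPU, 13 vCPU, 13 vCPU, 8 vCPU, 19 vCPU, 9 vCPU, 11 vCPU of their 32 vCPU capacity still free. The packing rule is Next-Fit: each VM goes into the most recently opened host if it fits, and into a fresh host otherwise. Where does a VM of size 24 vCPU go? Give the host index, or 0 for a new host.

Next-Fit only looks at host 8, which has 11 vCPU free.
24 vCPU does not fit, so a new host is opened.

0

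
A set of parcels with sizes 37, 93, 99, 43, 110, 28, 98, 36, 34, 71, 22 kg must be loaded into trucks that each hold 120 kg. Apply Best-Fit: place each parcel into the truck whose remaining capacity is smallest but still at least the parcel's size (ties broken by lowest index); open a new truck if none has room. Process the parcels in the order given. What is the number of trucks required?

7

Put 37 kg in truck 1; 83 kg remain.
Put 93 kg in truck 2; 27 kg remain.
Put 99 kg in truck 3; 21 kg remain.
Put 43 kg in truck 1; 40 kg remain.
Put 110 kg in truck 4; 10 kg remain.
Put 28 kg in truck 1; 12 kg remain.
Put 98 kg in truck 5; 22 kg remain.
Put 36 kg in truck 6; 84 kg remain.
Put 34 kg in truck 6; 50 kg remain.
Put 71 kg in truck 7; 49 kg remain.
Put 22 kg in truck 5; 0 kg remain.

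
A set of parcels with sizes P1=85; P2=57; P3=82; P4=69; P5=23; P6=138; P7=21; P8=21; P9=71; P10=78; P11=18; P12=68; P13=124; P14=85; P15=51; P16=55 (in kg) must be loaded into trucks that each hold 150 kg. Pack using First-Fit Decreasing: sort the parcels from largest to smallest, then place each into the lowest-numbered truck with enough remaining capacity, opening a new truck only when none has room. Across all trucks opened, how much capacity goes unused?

154

Sorted descending: 138, 124, 85, 85, 82, 78, 71, 69, 68, 57, 55, 51, 23, 21, 21, 18.
138 kg → truck 1 (remaining 12 kg)
124 kg → truck 2 (remaining 26 kg)
85 kg → truck 3 (remaining 65 kg)
85 kg → truck 4 (remaining 65 kg)
82 kg → truck 5 (remaining 68 kg)
78 kg → truck 6 (remaining 72 kg)
71 kg → truck 6 (remaining 1 kg)
69 kg → truck 7 (remaining 81 kg)
68 kg → truck 5 (remaining 0 kg)
57 kg → truck 3 (remaining 8 kg)
55 kg → truck 4 (remaining 10 kg)
51 kg → truck 7 (remaining 30 kg)
23 kg → truck 2 (remaining 3 kg)
21 kg → truck 7 (remaining 9 kg)
21 kg → truck 8 (remaining 129 kg)
18 kg → truck 8 (remaining 111 kg)
8 trucks × 150 kg = 1200 kg; used 1046 kg; unused 154 kg.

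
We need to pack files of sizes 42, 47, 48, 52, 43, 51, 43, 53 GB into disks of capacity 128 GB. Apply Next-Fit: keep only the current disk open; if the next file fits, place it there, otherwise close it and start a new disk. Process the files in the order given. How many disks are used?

4 disks

42 GB → disk 1 (remaining 86 GB)
47 GB → disk 1 (remaining 39 GB)
48 GB → disk 2 (remaining 80 GB)
52 GB → disk 2 (remaining 28 GB)
43 GB → disk 3 (remaining 85 GB)
51 GB → disk 3 (remaining 34 GB)
43 GB → disk 4 (remaining 85 GB)
53 GB → disk 4 (remaining 32 GB)
Final disks: [42,47] [48,52] [43,51] [43,53].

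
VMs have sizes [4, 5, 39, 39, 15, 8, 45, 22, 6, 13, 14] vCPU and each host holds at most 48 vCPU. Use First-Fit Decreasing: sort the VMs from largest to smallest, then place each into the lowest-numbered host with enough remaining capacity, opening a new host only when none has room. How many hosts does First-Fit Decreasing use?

Sorted descending: 45, 39, 39, 22, 15, 14, 13, 8, 6, 5, 4.
45 vCPU → host 1 (remaining 3 vCPU)
39 vCPU → host 2 (remaining 9 vCPU)
39 vCPU → host 3 (remaining 9 vCPU)
22 vCPU → host 4 (remaining 26 vCPU)
15 vCPU → host 4 (remaining 11 vCPU)
14 vCPU → host 5 (remaining 34 vCPU)
13 vCPU → host 5 (remaining 21 vCPU)
8 vCPU → host 2 (remaining 1 vCPU)
6 vCPU → host 3 (remaining 3 vCPU)
5 vCPU → host 4 (remaining 6 vCPU)
4 vCPU → host 4 (remaining 2 vCPU)
Final hosts: [45] [39,8] [39,6] [22,15,5,4] [14,13].

5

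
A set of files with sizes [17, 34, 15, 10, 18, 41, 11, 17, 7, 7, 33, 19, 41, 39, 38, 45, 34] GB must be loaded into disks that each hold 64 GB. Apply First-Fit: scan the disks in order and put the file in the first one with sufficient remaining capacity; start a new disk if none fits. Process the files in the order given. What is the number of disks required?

9

17 GB → disk 1 (remaining 47 GB)
34 GB → disk 1 (remaining 13 GB)
15 GB → disk 2 (remaining 49 GB)
10 GB → disk 1 (remaining 3 GB)
18 GB → disk 2 (remaining 31 GB)
41 GB → disk 3 (remaining 23 GB)
11 GB → disk 2 (remaining 20 GB)
17 GB → disk 2 (remaining 3 GB)
7 GB → disk 3 (remaining 16 GB)
7 GB → disk 3 (remaining 9 GB)
33 GB → disk 4 (remaining 31 GB)
19 GB → disk 4 (remaining 12 GB)
41 GB → disk 5 (remaining 23 GB)
39 GB → disk 6 (remaining 25 GB)
38 GB → disk 7 (remaining 26 GB)
45 GB → disk 8 (remaining 19 GB)
34 GB → disk 9 (remaining 30 GB)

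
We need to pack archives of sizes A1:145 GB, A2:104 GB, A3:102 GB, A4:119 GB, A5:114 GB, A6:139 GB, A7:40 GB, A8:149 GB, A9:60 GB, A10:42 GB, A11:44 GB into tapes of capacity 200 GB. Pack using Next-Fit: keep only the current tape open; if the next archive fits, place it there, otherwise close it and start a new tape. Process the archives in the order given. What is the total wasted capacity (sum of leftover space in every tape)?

542

tape 1: place A1 (145 GB), 55 GB left
tape 2: place A2 (104 GB), 96 GB left
tape 3: place A3 (102 GB), 98 GB left
tape 4: place A4 (119 GB), 81 GB left
tape 5: place A5 (114 GB), 86 GB left
tape 6: place A6 (139 GB), 61 GB left
tape 6: place A7 (40 GB), 21 GB left
tape 7: place A8 (149 GB), 51 GB left
tape 8: place A9 (60 GB), 140 GB left
tape 8: place A10 (42 GB), 98 GB left
tape 8: place A11 (44 GB), 54 GB left
8 tapes × 200 GB = 1600 GB; used 1058 GB; unused 542 GB.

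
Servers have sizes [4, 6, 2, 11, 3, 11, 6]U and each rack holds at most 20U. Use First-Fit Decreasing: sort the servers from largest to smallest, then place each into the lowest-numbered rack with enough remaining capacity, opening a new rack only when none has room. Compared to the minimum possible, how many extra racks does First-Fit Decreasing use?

First-Fit Decreasing: [11,6,3] [11,6,2] [4] → 3 racks.
Total size 43U; any packing needs at least ⌈43/20⌉ = 3 racks.
So 3 is already optimal.

0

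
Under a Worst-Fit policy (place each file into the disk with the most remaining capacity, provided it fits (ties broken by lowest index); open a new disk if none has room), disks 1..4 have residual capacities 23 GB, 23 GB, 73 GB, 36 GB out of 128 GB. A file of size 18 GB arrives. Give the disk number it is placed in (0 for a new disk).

3

Disks with room: disk 1 (23 GB), disk 2 (23 GB), disk 3 (73 GB), disk 4 (36 GB).
Most room is disk 3 with 73 GB free.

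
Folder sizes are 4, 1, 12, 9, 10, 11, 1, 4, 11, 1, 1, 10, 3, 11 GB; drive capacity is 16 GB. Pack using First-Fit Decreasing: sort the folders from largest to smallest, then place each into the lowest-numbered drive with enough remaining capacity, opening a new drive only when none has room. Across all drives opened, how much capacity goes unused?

23

Sorted descending: 12, 11, 11, 11, 10, 10, 9, 4, 4, 3, 1, 1, 1, 1.
drive 1: place 12 GB, 4 GB left
drive 2: place 11 GB, 5 GB left
drive 3: place 11 GB, 5 GB left
drive 4: place 11 GB, 5 GB left
drive 5: place 10 GB, 6 GB left
drive 6: place 10 GB, 6 GB left
drive 7: place 9 GB, 7 GB left
drive 1: place 4 GB, 0 GB left
drive 2: place 4 GB, 1 GB left
drive 3: place 3 GB, 2 GB left
drive 2: place 1 GB, 0 GB left
drive 3: place 1 GB, 1 GB left
drive 3: place 1 GB, 0 GB left
drive 4: place 1 GB, 4 GB left
7 drives × 16 GB = 112 GB; used 89 GB; unused 23 GB.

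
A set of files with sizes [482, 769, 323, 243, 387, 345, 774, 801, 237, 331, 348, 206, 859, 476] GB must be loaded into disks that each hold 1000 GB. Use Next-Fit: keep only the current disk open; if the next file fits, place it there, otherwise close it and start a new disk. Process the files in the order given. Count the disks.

10 disks

disk 1: place 482 GB, 518 GB left
disk 2: place 769 GB, 231 GB left
disk 3: place 323 GB, 677 GB left
disk 3: place 243 GB, 434 GB left
disk 3: place 387 GB, 47 GB left
disk 4: place 345 GB, 655 GB left
disk 5: place 774 GB, 226 GB left
disk 6: place 801 GB, 199 GB left
disk 7: place 237 GB, 763 GB left
disk 7: place 331 GB, 432 GB left
disk 7: place 348 GB, 84 GB left
disk 8: place 206 GB, 794 GB left
disk 9: place 859 GB, 141 GB left
disk 10: place 476 GB, 524 GB left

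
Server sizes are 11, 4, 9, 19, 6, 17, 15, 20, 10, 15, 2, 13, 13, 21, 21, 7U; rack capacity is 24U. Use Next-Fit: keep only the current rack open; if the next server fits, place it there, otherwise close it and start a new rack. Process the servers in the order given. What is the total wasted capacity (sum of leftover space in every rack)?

85

rack 1: place 11U, 13U left
rack 1: place 4U, 9U left
rack 1: place 9U, 0U left
rack 2: place 19U, 5U left
rack 3: place 6U, 18U left
rack 3: place 17U, 1U left
rack 4: place 15U, 9U left
rack 5: place 20U, 4U left
rack 6: place 10U, 14U left
rack 7: place 15U, 9U left
rack 7: place 2U, 7U left
rack 8: place 13U, 11U left
rack 9: place 13U, 11U left
rack 10: place 21U, 3U left
rack 11: place 21U, 3U left
rack 12: place 7U, 17U left
12 racks × 24U = 288U; used 203U; unused 85U.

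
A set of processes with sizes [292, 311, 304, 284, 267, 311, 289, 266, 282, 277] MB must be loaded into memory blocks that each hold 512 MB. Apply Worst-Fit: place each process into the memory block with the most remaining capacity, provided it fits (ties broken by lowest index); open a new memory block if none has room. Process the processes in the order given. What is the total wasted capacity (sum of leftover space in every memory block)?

292 MB → memory block 1 (remaining 220 MB)
311 MB → memory block 2 (remaining 201 MB)
304 MB → memory block 3 (remaining 208 MB)
284 MB → memory block 4 (remaining 228 MB)
267 MB → memory block 5 (remaining 245 MB)
311 MB → memory block 6 (remaining 201 MB)
289 MB → memory block 7 (remaining 223 MB)
266 MB → memory block 8 (remaining 246 MB)
282 MB → memory block 9 (remaining 230 MB)
277 MB → memory block 10 (remaining 235 MB)
10 memory blocks × 512 MB = 5120 MB; used 2883 MB; unused 2237 MB.

2237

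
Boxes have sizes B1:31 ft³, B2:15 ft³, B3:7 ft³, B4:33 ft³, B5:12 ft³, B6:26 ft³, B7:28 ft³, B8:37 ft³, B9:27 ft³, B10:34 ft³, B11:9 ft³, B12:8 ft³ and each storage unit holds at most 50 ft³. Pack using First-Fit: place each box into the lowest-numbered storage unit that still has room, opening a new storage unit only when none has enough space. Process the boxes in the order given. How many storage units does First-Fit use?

Put B1 (31 ft³) in storage unit 1; 19 ft³ remain.
Put B2 (15 ft³) in storage unit 1; 4 ft³ remain.
Put B3 (7 ft³) in storage unit 2; 43 ft³ remain.
Put B4 (33 ft³) in storage unit 2; 10 ft³ remain.
Put B5 (12 ft³) in storage unit 3; 38 ft³ remain.
Put B6 (26 ft³) in storage unit 3; 12 ft³ remain.
Put B7 (28 ft³) in storage unit 4; 22 ft³ remain.
Put B8 (37 ft³) in storage unit 5; 13 ft³ remain.
Put B9 (27 ft³) in storage unit 6; 23 ft³ remain.
Put B10 (34 ft³) in storage unit 7; 16 ft³ remain.
Put B11 (9 ft³) in storage unit 2; 1 ft³ remain.
Put B12 (8 ft³) in storage unit 3; 4 ft³ remain.
Final storage units: [31,15] [7,33,9] [12,26,8] [28] [37] [27] [34].

7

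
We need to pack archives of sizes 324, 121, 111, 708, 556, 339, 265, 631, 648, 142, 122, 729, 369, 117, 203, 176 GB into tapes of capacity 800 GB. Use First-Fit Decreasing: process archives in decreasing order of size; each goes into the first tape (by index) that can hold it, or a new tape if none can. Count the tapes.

8

Sorted descending: 729, 708, 648, 631, 556, 369, 339, 324, 265, 203, 176, 142, 122, 121, 117, 111.
Put 729 GB in tape 1; 71 GB remain.
Put 708 GB in tape 2; 92 GB remain.
Put 648 GB in tape 3; 152 GB remain.
Put 631 GB in tape 4; 169 GB remain.
Put 556 GB in tape 5; 244 GB remain.
Put 369 GB in tape 6; 431 GB remain.
Put 339 GB in tape 6; 92 GB remain.
Put 324 GB in tape 7; 476 GB remain.
Put 265 GB in tape 7; 211 GB remain.
Put 203 GB in tape 5; 41 GB remain.
Put 176 GB in tape 7; 35 GB remain.
Put 142 GB in tape 3; 10 GB remain.
Put 122 GB in tape 4; 47 GB remain.
Put 121 GB in tape 8; 679 GB remain.
Put 117 GB in tape 8; 562 GB remain.
Put 111 GB in tape 8; 451 GB remain.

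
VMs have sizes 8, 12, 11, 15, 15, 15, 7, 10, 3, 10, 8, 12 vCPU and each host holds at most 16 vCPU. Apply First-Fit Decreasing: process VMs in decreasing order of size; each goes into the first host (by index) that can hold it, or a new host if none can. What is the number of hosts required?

10

Sorted descending: 15, 15, 15, 12, 12, 11, 10, 10, 8, 8, 7, 3.
host 1: place 15 vCPU, 1 vCPU left
host 2: place 15 vCPU, 1 vCPU left
host 3: place 15 vCPU, 1 vCPU left
host 4: place 12 vCPU, 4 vCPU left
host 5: place 12 vCPU, 4 vCPU left
host 6: place 11 vCPU, 5 vCPU left
host 7: place 10 vCPU, 6 vCPU left
host 8: place 10 vCPU, 6 vCPU left
host 9: place 8 vCPU, 8 vCPU left
host 9: place 8 vCPU, 0 vCPU left
host 10: place 7 vCPU, 9 vCPU left
host 4: place 3 vCPU, 1 vCPU left
Final hosts: [15] [15] [15] [12,3] [12] [11] [10] [10] [8,8] [7].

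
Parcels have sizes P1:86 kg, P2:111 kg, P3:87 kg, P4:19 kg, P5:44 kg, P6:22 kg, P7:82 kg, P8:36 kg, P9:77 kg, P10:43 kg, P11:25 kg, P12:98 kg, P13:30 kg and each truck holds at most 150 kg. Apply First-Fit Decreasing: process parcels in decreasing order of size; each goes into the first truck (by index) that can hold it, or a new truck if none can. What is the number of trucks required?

Sorted descending: 111, 98, 87, 86, 82, 77, 44, 43, 36, 30, 25, 22, 19.
Put 111 kg in truck 1; 39 kg remain.
Put 98 kg in truck 2; 52 kg remain.
Put 87 kg in truck 3; 63 kg remain.
Put 86 kg in truck 4; 64 kg remain.
Put 82 kg in truck 5; 68 kg remain.
Put 77 kg in truck 6; 73 kg remain.
Put 44 kg in truck 2; 8 kg remain.
Put 43 kg in truck 3; 20 kg remain.
Put 36 kg in truck 1; 3 kg remain.
Put 30 kg in truck 4; 34 kg remain.
Put 25 kg in truck 4; 9 kg remain.
Put 22 kg in truck 5; 46 kg remain.
Put 19 kg in truck 3; 1 kg remain.
Final trucks: [111,36] [98,44] [87,43,19] [86,30,25] [82,22] [77].

6 trucks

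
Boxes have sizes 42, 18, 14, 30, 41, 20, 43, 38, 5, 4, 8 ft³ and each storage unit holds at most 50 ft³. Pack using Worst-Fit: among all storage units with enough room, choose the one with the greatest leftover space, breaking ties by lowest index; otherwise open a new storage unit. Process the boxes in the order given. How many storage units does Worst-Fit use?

storage unit 1: place 42 ft³, 8 ft³ left
storage unit 2: place 18 ft³, 32 ft³ left
storage unit 2: place 14 ft³, 18 ft³ left
storage unit 3: place 30 ft³, 20 ft³ left
storage unit 4: place 41 ft³, 9 ft³ left
storage unit 3: place 20 ft³, 0 ft³ left
storage unit 5: place 43 ft³, 7 ft³ left
storage unit 6: place 38 ft³, 12 ft³ left
storage unit 2: place 5 ft³, 13 ft³ left
storage unit 2: place 4 ft³, 9 ft³ left
storage unit 6: place 8 ft³, 4 ft³ left
Final storage units: [42] [18,14,5,4] [30,20] [41] [43] [38,8].

6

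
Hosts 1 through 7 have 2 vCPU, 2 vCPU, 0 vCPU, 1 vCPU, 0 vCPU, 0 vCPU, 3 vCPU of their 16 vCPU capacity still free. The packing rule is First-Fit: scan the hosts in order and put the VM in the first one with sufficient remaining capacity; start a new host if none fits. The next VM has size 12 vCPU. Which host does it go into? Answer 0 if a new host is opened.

0

No host has ≥ 12 vCPU free, so a new host is opened.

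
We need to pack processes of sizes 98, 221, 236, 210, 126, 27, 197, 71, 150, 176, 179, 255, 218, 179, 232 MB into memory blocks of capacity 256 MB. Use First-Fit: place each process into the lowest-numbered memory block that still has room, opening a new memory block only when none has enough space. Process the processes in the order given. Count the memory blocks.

98 MB → memory block 1 (remaining 158 MB)
221 MB → memory block 2 (remaining 35 MB)
236 MB → memory block 3 (remaining 20 MB)
210 MB → memory block 4 (remaining 46 MB)
126 MB → memory block 1 (remaining 32 MB)
27 MB → memory block 1 (remaining 5 MB)
197 MB → memory block 5 (remaining 59 MB)
71 MB → memory block 6 (remaining 185 MB)
150 MB → memory block 6 (remaining 35 MB)
176 MB → memory block 7 (remaining 80 MB)
179 MB → memory block 8 (remaining 77 MB)
255 MB → memory block 9 (remaining 1 MB)
218 MB → memory block 10 (remaining 38 MB)
179 MB → memory block 11 (remaining 77 MB)
232 MB → memory block 12 (remaining 24 MB)
Final memory blocks: [98,126,27] [221] [236] [210] [197] [71,150] [176] [179] [255] [218] [179] [232].

12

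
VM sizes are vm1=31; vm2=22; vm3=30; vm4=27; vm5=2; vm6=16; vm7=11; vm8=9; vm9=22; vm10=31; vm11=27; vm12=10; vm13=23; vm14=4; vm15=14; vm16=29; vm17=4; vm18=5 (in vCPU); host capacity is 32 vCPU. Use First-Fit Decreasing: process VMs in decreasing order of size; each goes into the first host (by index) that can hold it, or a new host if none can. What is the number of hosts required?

Sorted descending: 31, 31, 30, 29, 27, 27, 23, 22, 22, 16, 14, 11, 10, 9, 5, 4, 4, 2.
31 vCPU → host 1 (remaining 1 vCPU)
31 vCPU → host 2 (remaining 1 vCPU)
30 vCPU → host 3 (remaining 2 vCPU)
29 vCPU → host 4 (remaining 3 vCPU)
27 vCPU → host 5 (remaining 5 vCPU)
27 vCPU → host 6 (remaining 5 vCPU)
23 vCPU → host 7 (remaining 9 vCPU)
22 vCPU → host 8 (remaining 10 vCPU)
22 vCPU → host 9 (remaining 10 vCPU)
16 vCPU → host 10 (remaining 16 vCPU)
14 vCPU → host 10 (remaining 2 vCPU)
11 vCPU → host 11 (remaining 21 vCPU)
10 vCPU → host 8 (remaining 0 vCPU)
9 vCPU → host 7 (remaining 0 vCPU)
5 vCPU → host 5 (remaining 0 vCPU)
4 vCPU → host 6 (remaining 1 vCPU)
4 vCPU → host 9 (remaining 6 vCPU)
2 vCPU → host 3 (remaining 0 vCPU)
Final hosts: [31] [31] [30,2] [29] [27,5] [27,4] [23,9] [22,10] [22,4] [16,14] [11].

11 hosts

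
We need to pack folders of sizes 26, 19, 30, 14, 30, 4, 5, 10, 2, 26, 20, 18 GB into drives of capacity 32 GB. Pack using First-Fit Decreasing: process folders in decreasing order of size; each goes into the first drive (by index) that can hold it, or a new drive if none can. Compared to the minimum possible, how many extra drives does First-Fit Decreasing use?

First-Fit Decreasing: [30,2] [30] [26,5] [26,4] [20,10] [19] [18,14] → 7 drives.
Total size 204 GB; any packing needs at least ⌈204/32⌉ = 7 drives.
So 7 is already optimal.

0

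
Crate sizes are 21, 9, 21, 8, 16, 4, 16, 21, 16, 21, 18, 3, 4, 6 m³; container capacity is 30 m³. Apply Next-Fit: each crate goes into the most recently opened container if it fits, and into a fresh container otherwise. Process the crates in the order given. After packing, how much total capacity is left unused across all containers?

Put 21 m³ in container 1; 9 m³ remain.
Put 9 m³ in container 1; 0 m³ remain.
Put 21 m³ in container 2; 9 m³ remain.
Put 8 m³ in container 2; 1 m³ remain.
Put 16 m³ in container 3; 14 m³ remain.
Put 4 m³ in container 3; 10 m³ remain.
Put 16 m³ in container 4; 14 m³ remain.
Put 21 m³ in container 5; 9 m³ remain.
Put 16 m³ in container 6; 14 m³ remain.
Put 21 m³ in container 7; 9 m³ remain.
Put 18 m³ in container 8; 12 m³ remain.
Put 3 m³ in container 8; 9 m³ remain.
Put 4 m³ in container 8; 5 m³ remain.
Put 6 m³ in container 9; 24 m³ remain.
9 containers × 30 m³ = 270 m³; used 184 m³; unused 86 m³.

86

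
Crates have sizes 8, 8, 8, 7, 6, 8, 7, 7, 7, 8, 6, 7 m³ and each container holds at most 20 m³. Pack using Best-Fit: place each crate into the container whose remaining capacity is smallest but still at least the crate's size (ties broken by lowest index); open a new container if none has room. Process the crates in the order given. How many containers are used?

container 1: place 8 m³, 12 m³ left
container 1: place 8 m³, 4 m³ left
container 2: place 8 m³, 12 m³ left
container 2: place 7 m³, 5 m³ left
container 3: place 6 m³, 14 m³ left
container 3: place 8 m³, 6 m³ left
container 4: place 7 m³, 13 m³ left
container 4: place 7 m³, 6 m³ left
container 5: place 7 m³, 13 m³ left
container 5: place 8 m³, 5 m³ left
container 3: place 6 m³, 0 m³ left
container 6: place 7 m³, 13 m³ left
Final containers: [8,8] [8,7] [6,8,6] [7,7] [7,8] [7].

6 containers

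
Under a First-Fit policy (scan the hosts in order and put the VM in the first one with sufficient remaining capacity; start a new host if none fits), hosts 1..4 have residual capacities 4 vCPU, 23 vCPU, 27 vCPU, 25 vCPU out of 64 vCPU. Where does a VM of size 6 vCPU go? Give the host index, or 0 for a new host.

2

Hosts with room: host 2 (23 vCPU), host 3 (27 vCPU), host 4 (25 vCPU).
The first with room is host 2.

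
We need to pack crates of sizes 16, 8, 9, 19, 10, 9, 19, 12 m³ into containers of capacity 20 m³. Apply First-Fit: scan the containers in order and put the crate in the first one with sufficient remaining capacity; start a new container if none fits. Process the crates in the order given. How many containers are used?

6 containers

container 1: place 16 m³, 4 m³ left
container 2: place 8 m³, 12 m³ left
container 2: place 9 m³, 3 m³ left
container 3: place 19 m³, 1 m³ left
container 4: place 10 m³, 10 m³ left
container 4: place 9 m³, 1 m³ left
container 5: place 19 m³, 1 m³ left
container 6: place 12 m³, 8 m³ left
Final containers: [16] [8,9] [19] [10,9] [19] [12].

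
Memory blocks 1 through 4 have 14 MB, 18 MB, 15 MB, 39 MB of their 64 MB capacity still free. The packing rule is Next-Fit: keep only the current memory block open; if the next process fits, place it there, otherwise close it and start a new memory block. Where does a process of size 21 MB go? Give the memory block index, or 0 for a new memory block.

Next-Fit only looks at memory block 4, which has 39 MB free.
21 MB fits there.

4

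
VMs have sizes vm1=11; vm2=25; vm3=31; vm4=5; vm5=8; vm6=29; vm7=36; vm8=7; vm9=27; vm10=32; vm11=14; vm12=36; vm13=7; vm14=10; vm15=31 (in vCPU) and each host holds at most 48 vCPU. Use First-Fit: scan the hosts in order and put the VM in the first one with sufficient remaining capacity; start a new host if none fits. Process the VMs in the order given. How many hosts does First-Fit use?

8 hosts

vm1 (11 vCPU) → host 1 (remaining 37 vCPU)
vm2 (25 vCPU) → host 1 (remaining 12 vCPU)
vm3 (31 vCPU) → host 2 (remaining 17 vCPU)
vm4 (5 vCPU) → host 1 (remaining 7 vCPU)
vm5 (8 vCPU) → host 2 (remaining 9 vCPU)
vm6 (29 vCPU) → host 3 (remaining 19 vCPU)
vm7 (36 vCPU) → host 4 (remaining 12 vCPU)
vm8 (7 vCPU) → host 1 (remaining 0 vCPU)
vm9 (27 vCPU) → host 5 (remaining 21 vCPU)
vm10 (32 vCPU) → host 6 (remaining 16 vCPU)
vm11 (14 vCPU) → host 3 (remaining 5 vCPU)
vm12 (36 vCPU) → host 7 (remaining 12 vCPU)
vm13 (7 vCPU) → host 2 (remaining 2 vCPU)
vm14 (10 vCPU) → host 4 (remaining 2 vCPU)
vm15 (31 vCPU) → host 8 (remaining 17 vCPU)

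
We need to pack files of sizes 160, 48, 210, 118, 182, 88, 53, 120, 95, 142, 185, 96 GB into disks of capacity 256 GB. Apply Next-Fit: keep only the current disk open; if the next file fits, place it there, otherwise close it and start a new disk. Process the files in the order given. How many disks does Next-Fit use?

9 disks

160 GB → disk 1 (remaining 96 GB)
48 GB → disk 1 (remaining 48 GB)
210 GB → disk 2 (remaining 46 GB)
118 GB → disk 3 (remaining 138 GB)
182 GB → disk 4 (remaining 74 GB)
88 GB → disk 5 (remaining 168 GB)
53 GB → disk 5 (remaining 115 GB)
120 GB → disk 6 (remaining 136 GB)
95 GB → disk 6 (remaining 41 GB)
142 GB → disk 7 (remaining 114 GB)
185 GB → disk 8 (remaining 71 GB)
96 GB → disk 9 (remaining 160 GB)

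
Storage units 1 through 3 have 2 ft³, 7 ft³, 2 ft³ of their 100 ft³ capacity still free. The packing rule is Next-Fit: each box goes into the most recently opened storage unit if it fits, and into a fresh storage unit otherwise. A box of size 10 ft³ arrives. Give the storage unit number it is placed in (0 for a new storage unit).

Next-Fit only looks at storage unit 3, which has 2 ft³ free.
10 ft³ does not fit, so a new storage unit is opened.

0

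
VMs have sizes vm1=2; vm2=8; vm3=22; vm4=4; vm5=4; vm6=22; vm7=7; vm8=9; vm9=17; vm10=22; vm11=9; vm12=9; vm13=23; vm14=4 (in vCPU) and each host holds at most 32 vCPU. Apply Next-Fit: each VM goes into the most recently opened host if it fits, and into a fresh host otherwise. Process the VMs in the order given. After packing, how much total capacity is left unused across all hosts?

62

Put vm1 (2 vCPU) in host 1; 30 vCPU remain.
Put vm2 (8 vCPU) in host 1; 22 vCPU remain.
Put vm3 (22 vCPU) in host 1; 0 vCPU remain.
Put vm4 (4 vCPU) in host 2; 28 vCPU remain.
Put vm5 (4 vCPU) in host 2; 24 vCPU remain.
Put vm6 (22 vCPU) in host 2; 2 vCPU remain.
Put vm7 (7 vCPU) in host 3; 25 vCPU remain.
Put vm8 (9 vCPU) in host 3; 16 vCPU remain.
Put vm9 (17 vCPU) in host 4; 15 vCPU remain.
Put vm10 (22 vCPU) in host 5; 10 vCPU remain.
Put vm11 (9 vCPU) in host 5; 1 vCPU remain.
Put vm12 (9 vCPU) in host 6; 23 vCPU remain.
Put vm13 (23 vCPU) in host 6; 0 vCPU remain.
Put vm14 (4 vCPU) in host 7; 28 vCPU remain.
7 hosts × 32 vCPU = 224 vCPU; used 162 vCPU; unused 62 vCPU.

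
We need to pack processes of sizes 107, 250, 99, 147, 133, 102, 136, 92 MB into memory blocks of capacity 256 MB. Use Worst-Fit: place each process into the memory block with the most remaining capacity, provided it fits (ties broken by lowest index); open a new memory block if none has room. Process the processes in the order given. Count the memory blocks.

5

Put 107 MB in memory block 1; 149 MB remain.
Put 250 MB in memory block 2; 6 MB remain.
Put 99 MB in memory block 1; 50 MB remain.
Put 147 MB in memory block 3; 109 MB remain.
Put 133 MB in memory block 4; 123 MB remain.
Put 102 MB in memory block 4; 21 MB remain.
Put 136 MB in memory block 5; 120 MB remain.
Put 92 MB in memory block 5; 28 MB remain.
Final memory blocks: [107,99] [250] [147] [133,102] [136,92].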